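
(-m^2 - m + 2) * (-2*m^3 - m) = 2*m^5 + 2*m^4 - 3*m^3 + m^2 - 2*m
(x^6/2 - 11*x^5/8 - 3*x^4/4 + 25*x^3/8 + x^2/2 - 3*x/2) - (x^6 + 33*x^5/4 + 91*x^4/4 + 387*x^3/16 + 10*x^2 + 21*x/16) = -x^6/2 - 77*x^5/8 - 47*x^4/2 - 337*x^3/16 - 19*x^2/2 - 45*x/16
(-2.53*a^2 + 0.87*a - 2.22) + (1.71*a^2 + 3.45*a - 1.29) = -0.82*a^2 + 4.32*a - 3.51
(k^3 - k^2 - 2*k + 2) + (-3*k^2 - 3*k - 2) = k^3 - 4*k^2 - 5*k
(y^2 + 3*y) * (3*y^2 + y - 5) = 3*y^4 + 10*y^3 - 2*y^2 - 15*y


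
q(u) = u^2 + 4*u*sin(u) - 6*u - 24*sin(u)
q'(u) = 4*u*cos(u) + 2*u + 4*sin(u) - 24*cos(u) - 6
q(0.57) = -14.82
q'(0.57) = -20.99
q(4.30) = -1.08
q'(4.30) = 1.66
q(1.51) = -24.71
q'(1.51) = -0.08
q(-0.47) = 14.76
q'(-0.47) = -31.83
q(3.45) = -5.70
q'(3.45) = 9.40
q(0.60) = -15.44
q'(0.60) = -20.37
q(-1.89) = 44.88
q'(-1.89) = -3.67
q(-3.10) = 29.72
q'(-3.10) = 24.00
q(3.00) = -10.69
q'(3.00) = 12.44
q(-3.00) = 32.08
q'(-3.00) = 23.08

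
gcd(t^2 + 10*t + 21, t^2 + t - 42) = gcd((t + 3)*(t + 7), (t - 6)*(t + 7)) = t + 7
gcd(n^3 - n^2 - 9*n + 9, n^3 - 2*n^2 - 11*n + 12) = n^2 + 2*n - 3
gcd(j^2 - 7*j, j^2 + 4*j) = j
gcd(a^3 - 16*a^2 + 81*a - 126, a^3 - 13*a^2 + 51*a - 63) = a^2 - 10*a + 21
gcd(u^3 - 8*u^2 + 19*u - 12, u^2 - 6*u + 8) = u - 4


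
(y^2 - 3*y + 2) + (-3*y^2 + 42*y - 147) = -2*y^2 + 39*y - 145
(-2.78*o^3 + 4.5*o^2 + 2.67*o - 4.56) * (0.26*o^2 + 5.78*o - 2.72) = -0.7228*o^5 - 14.8984*o^4 + 34.2658*o^3 + 2.007*o^2 - 33.6192*o + 12.4032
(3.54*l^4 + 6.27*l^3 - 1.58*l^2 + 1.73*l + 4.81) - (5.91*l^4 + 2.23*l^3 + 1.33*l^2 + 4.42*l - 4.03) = -2.37*l^4 + 4.04*l^3 - 2.91*l^2 - 2.69*l + 8.84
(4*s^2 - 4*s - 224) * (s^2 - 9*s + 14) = 4*s^4 - 40*s^3 - 132*s^2 + 1960*s - 3136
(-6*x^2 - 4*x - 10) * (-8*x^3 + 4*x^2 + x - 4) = 48*x^5 + 8*x^4 + 58*x^3 - 20*x^2 + 6*x + 40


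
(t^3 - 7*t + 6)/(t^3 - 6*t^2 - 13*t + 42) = (t - 1)/(t - 7)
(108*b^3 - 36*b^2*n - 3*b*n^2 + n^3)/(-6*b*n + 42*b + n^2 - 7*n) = (-18*b^2 + 3*b*n + n^2)/(n - 7)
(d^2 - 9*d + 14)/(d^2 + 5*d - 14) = (d - 7)/(d + 7)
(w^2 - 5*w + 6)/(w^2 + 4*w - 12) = (w - 3)/(w + 6)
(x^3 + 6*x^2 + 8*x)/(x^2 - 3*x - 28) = x*(x + 2)/(x - 7)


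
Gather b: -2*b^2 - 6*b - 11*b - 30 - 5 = -2*b^2 - 17*b - 35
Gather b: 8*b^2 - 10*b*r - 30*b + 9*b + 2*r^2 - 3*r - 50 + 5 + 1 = 8*b^2 + b*(-10*r - 21) + 2*r^2 - 3*r - 44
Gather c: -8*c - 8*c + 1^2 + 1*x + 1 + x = -16*c + 2*x + 2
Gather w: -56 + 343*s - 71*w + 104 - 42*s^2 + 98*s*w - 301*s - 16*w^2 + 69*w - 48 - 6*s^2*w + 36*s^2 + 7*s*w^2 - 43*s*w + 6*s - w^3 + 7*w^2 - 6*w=-6*s^2 + 48*s - w^3 + w^2*(7*s - 9) + w*(-6*s^2 + 55*s - 8)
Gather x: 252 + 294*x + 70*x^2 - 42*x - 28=70*x^2 + 252*x + 224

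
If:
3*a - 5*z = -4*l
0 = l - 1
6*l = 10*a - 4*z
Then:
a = 23/19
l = 1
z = 29/19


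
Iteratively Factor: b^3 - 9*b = (b - 3)*(b^2 + 3*b) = (b - 3)*(b + 3)*(b)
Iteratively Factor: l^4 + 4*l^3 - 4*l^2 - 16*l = (l)*(l^3 + 4*l^2 - 4*l - 16) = l*(l - 2)*(l^2 + 6*l + 8) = l*(l - 2)*(l + 2)*(l + 4)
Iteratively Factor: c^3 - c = (c - 1)*(c^2 + c) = c*(c - 1)*(c + 1)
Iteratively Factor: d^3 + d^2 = (d)*(d^2 + d) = d^2*(d + 1)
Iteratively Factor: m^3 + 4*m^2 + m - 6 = (m - 1)*(m^2 + 5*m + 6) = (m - 1)*(m + 3)*(m + 2)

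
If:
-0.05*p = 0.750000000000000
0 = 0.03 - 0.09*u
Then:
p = -15.00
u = 0.33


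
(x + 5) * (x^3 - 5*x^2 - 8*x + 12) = x^4 - 33*x^2 - 28*x + 60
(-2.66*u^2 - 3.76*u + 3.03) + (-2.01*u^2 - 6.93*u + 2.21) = -4.67*u^2 - 10.69*u + 5.24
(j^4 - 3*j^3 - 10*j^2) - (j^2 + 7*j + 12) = j^4 - 3*j^3 - 11*j^2 - 7*j - 12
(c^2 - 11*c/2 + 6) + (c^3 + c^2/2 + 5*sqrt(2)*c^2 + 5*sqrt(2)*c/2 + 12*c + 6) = c^3 + 3*c^2/2 + 5*sqrt(2)*c^2 + 5*sqrt(2)*c/2 + 13*c/2 + 12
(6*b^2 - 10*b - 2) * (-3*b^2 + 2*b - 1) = -18*b^4 + 42*b^3 - 20*b^2 + 6*b + 2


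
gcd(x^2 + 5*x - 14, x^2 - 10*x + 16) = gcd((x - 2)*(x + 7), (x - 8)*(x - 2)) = x - 2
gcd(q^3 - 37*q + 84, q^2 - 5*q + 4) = q - 4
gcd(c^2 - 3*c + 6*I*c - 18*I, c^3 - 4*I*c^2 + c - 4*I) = 1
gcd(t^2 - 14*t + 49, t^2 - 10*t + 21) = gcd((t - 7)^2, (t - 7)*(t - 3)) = t - 7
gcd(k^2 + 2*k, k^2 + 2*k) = k^2 + 2*k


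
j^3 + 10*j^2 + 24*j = j*(j + 4)*(j + 6)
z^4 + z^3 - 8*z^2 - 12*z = z*(z - 3)*(z + 2)^2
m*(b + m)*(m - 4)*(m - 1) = b*m^3 - 5*b*m^2 + 4*b*m + m^4 - 5*m^3 + 4*m^2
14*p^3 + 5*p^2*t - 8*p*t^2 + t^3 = (-7*p + t)*(-2*p + t)*(p + t)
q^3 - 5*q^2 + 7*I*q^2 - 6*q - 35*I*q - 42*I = (q - 6)*(q + 1)*(q + 7*I)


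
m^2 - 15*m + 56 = (m - 8)*(m - 7)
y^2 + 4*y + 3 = (y + 1)*(y + 3)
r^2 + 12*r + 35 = (r + 5)*(r + 7)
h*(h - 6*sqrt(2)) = h^2 - 6*sqrt(2)*h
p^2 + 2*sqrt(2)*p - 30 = (p - 3*sqrt(2))*(p + 5*sqrt(2))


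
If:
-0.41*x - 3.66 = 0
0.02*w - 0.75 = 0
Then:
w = 37.50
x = -8.93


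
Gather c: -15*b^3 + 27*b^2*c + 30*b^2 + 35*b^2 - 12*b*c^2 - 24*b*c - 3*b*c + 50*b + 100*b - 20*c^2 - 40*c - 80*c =-15*b^3 + 65*b^2 + 150*b + c^2*(-12*b - 20) + c*(27*b^2 - 27*b - 120)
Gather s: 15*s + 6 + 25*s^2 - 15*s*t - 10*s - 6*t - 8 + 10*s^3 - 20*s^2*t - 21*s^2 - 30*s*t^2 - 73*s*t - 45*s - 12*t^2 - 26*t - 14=10*s^3 + s^2*(4 - 20*t) + s*(-30*t^2 - 88*t - 40) - 12*t^2 - 32*t - 16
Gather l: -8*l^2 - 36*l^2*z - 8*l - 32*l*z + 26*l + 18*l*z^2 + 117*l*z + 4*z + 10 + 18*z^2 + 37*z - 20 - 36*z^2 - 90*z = l^2*(-36*z - 8) + l*(18*z^2 + 85*z + 18) - 18*z^2 - 49*z - 10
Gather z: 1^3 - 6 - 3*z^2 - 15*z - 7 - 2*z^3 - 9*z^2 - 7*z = -2*z^3 - 12*z^2 - 22*z - 12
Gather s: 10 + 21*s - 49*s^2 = -49*s^2 + 21*s + 10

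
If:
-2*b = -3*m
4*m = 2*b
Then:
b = 0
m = 0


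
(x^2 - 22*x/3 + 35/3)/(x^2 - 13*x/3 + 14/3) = (x - 5)/(x - 2)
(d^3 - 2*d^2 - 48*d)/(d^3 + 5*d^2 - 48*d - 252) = d*(d - 8)/(d^2 - d - 42)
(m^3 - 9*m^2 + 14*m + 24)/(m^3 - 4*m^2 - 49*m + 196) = (m^2 - 5*m - 6)/(m^2 - 49)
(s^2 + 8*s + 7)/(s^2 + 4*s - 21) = (s + 1)/(s - 3)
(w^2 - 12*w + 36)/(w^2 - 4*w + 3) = (w^2 - 12*w + 36)/(w^2 - 4*w + 3)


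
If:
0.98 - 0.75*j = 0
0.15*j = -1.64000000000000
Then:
No Solution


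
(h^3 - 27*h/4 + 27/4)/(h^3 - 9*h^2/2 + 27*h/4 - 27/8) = 2*(h + 3)/(2*h - 3)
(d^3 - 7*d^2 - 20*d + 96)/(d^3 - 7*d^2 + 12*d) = (d^2 - 4*d - 32)/(d*(d - 4))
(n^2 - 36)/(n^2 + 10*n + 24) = (n - 6)/(n + 4)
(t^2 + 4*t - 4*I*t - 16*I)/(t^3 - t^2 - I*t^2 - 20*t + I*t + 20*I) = (t - 4*I)/(t^2 - t*(5 + I) + 5*I)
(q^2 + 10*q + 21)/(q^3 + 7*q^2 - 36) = (q + 7)/(q^2 + 4*q - 12)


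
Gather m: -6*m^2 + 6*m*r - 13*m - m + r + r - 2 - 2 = -6*m^2 + m*(6*r - 14) + 2*r - 4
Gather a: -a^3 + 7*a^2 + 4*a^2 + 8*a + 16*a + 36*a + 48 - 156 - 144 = -a^3 + 11*a^2 + 60*a - 252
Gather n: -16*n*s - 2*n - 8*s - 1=n*(-16*s - 2) - 8*s - 1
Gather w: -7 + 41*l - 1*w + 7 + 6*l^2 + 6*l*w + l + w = 6*l^2 + 6*l*w + 42*l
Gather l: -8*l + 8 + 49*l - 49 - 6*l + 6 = 35*l - 35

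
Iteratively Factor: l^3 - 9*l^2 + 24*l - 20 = (l - 2)*(l^2 - 7*l + 10) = (l - 5)*(l - 2)*(l - 2)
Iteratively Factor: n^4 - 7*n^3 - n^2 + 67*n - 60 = (n + 3)*(n^3 - 10*n^2 + 29*n - 20) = (n - 4)*(n + 3)*(n^2 - 6*n + 5) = (n - 4)*(n - 1)*(n + 3)*(n - 5)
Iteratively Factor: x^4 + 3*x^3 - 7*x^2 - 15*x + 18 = (x + 3)*(x^3 - 7*x + 6) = (x - 1)*(x + 3)*(x^2 + x - 6) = (x - 1)*(x + 3)^2*(x - 2)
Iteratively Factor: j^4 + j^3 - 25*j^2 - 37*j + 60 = (j - 1)*(j^3 + 2*j^2 - 23*j - 60) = (j - 1)*(j + 3)*(j^2 - j - 20) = (j - 1)*(j + 3)*(j + 4)*(j - 5)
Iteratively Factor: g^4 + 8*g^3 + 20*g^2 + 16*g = (g + 2)*(g^3 + 6*g^2 + 8*g) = g*(g + 2)*(g^2 + 6*g + 8) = g*(g + 2)^2*(g + 4)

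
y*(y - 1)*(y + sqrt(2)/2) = y^3 - y^2 + sqrt(2)*y^2/2 - sqrt(2)*y/2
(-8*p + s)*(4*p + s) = -32*p^2 - 4*p*s + s^2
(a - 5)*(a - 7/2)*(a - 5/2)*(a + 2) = a^4 - 9*a^3 + 67*a^2/4 + 135*a/4 - 175/2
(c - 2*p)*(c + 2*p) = c^2 - 4*p^2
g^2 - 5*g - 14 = (g - 7)*(g + 2)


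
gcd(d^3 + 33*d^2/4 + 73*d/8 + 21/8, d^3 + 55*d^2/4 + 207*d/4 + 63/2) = d^2 + 31*d/4 + 21/4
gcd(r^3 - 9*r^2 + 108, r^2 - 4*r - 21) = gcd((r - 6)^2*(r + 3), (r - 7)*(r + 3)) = r + 3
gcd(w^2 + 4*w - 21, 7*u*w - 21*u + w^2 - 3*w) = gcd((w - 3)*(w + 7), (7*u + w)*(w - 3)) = w - 3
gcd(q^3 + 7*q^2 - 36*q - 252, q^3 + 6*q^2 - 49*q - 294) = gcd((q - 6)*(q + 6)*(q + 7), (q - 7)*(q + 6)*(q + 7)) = q^2 + 13*q + 42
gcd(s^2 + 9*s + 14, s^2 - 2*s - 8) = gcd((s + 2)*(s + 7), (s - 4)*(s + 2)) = s + 2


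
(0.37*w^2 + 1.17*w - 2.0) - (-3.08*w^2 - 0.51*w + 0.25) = 3.45*w^2 + 1.68*w - 2.25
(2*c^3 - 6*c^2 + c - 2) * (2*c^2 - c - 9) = 4*c^5 - 14*c^4 - 10*c^3 + 49*c^2 - 7*c + 18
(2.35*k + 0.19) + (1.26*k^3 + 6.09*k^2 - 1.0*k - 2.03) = 1.26*k^3 + 6.09*k^2 + 1.35*k - 1.84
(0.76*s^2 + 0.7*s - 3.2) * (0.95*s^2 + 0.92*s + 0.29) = 0.722*s^4 + 1.3642*s^3 - 2.1756*s^2 - 2.741*s - 0.928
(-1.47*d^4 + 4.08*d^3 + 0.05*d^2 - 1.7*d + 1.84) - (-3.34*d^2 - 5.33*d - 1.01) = -1.47*d^4 + 4.08*d^3 + 3.39*d^2 + 3.63*d + 2.85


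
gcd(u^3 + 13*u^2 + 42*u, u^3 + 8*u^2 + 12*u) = u^2 + 6*u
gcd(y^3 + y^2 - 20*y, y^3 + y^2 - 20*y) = y^3 + y^2 - 20*y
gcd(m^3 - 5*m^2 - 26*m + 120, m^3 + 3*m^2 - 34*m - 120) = m^2 - m - 30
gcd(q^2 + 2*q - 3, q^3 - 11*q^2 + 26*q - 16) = q - 1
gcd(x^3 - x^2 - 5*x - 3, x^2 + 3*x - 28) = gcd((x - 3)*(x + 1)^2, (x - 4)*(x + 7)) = 1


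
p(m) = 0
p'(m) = 0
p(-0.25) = 0.00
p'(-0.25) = 0.00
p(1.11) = 0.00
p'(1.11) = 0.00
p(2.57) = 0.00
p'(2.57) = 0.00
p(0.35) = 0.00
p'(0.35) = 0.00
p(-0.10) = 0.00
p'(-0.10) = 0.00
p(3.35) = 0.00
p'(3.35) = 0.00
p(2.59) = 0.00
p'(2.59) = 0.00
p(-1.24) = 0.00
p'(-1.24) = 0.00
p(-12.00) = 0.00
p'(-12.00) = 0.00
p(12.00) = 0.00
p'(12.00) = 0.00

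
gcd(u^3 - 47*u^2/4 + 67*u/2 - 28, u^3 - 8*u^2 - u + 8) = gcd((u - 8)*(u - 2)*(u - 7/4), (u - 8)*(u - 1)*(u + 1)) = u - 8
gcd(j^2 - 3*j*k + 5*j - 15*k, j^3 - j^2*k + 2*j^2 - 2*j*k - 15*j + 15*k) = j + 5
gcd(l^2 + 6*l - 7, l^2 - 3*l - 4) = 1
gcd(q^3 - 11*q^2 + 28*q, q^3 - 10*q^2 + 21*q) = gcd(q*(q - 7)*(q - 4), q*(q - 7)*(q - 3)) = q^2 - 7*q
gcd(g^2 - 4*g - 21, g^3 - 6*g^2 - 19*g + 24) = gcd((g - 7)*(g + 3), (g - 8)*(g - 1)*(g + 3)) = g + 3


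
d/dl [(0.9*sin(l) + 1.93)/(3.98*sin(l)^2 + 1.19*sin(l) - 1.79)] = (-15.3628*sin(l) + 1.791*cos(2*l) - 5.6987)*cos(l)/(3.98*sin(l)^2 + 1.19*sin(l) - 1.79)^2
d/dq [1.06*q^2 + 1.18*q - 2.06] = 2.12*q + 1.18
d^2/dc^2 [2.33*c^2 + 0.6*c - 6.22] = 4.66000000000000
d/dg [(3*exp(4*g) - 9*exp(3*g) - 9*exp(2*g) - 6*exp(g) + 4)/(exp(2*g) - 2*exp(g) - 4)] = (6*exp(5*g) - 27*exp(4*g) - 12*exp(3*g) + 132*exp(2*g) + 64*exp(g) + 32)*exp(g)/(exp(4*g) - 4*exp(3*g) - 4*exp(2*g) + 16*exp(g) + 16)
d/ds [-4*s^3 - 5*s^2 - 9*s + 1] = -12*s^2 - 10*s - 9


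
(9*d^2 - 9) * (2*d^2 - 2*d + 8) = 18*d^4 - 18*d^3 + 54*d^2 + 18*d - 72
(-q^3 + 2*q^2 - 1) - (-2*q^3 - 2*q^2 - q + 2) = q^3 + 4*q^2 + q - 3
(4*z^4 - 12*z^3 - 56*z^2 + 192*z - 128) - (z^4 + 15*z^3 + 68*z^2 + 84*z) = 3*z^4 - 27*z^3 - 124*z^2 + 108*z - 128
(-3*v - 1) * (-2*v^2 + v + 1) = 6*v^3 - v^2 - 4*v - 1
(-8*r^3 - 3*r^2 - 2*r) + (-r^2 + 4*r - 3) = -8*r^3 - 4*r^2 + 2*r - 3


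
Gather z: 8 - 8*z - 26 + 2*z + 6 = -6*z - 12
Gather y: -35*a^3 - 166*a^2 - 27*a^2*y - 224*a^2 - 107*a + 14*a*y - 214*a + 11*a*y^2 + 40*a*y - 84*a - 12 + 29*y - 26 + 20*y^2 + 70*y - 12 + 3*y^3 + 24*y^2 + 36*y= -35*a^3 - 390*a^2 - 405*a + 3*y^3 + y^2*(11*a + 44) + y*(-27*a^2 + 54*a + 135) - 50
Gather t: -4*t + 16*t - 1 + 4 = 12*t + 3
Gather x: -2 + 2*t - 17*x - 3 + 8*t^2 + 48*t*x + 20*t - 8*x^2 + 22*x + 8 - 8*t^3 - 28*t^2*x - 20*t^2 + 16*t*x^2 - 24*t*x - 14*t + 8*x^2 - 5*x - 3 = -8*t^3 - 12*t^2 + 16*t*x^2 + 8*t + x*(-28*t^2 + 24*t)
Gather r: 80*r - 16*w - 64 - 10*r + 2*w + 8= 70*r - 14*w - 56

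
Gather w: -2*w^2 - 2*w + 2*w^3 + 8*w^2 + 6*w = 2*w^3 + 6*w^2 + 4*w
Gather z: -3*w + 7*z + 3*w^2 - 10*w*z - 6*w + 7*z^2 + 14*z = 3*w^2 - 9*w + 7*z^2 + z*(21 - 10*w)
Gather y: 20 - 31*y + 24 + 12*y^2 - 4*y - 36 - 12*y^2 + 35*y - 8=0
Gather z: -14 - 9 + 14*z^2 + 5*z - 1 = 14*z^2 + 5*z - 24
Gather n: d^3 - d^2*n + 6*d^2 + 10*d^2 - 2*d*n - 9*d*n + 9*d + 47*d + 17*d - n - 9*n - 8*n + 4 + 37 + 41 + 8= d^3 + 16*d^2 + 73*d + n*(-d^2 - 11*d - 18) + 90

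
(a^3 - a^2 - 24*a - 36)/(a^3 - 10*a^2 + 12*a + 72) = (a + 3)/(a - 6)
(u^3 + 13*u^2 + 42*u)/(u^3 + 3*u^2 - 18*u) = (u + 7)/(u - 3)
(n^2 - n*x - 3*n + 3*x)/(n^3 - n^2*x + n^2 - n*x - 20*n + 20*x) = (n - 3)/(n^2 + n - 20)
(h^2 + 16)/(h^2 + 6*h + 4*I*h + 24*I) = (h - 4*I)/(h + 6)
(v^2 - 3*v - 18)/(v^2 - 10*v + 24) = (v + 3)/(v - 4)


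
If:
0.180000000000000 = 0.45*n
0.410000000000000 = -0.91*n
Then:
No Solution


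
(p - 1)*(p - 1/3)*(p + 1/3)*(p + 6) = p^4 + 5*p^3 - 55*p^2/9 - 5*p/9 + 2/3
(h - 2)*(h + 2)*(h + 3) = h^3 + 3*h^2 - 4*h - 12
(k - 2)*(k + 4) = k^2 + 2*k - 8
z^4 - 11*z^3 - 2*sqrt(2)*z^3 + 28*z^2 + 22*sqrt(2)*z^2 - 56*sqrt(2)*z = z*(z - 7)*(z - 4)*(z - 2*sqrt(2))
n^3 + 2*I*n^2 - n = n*(n + I)^2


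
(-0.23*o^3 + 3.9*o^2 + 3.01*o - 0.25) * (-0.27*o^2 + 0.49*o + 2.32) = 0.0621*o^5 - 1.1657*o^4 + 0.5647*o^3 + 10.5904*o^2 + 6.8607*o - 0.58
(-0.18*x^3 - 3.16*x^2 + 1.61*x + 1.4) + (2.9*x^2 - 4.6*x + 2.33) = -0.18*x^3 - 0.26*x^2 - 2.99*x + 3.73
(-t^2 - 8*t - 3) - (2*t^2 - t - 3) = -3*t^2 - 7*t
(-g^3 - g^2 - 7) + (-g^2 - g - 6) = -g^3 - 2*g^2 - g - 13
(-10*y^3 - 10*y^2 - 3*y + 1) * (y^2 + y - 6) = -10*y^5 - 20*y^4 + 47*y^3 + 58*y^2 + 19*y - 6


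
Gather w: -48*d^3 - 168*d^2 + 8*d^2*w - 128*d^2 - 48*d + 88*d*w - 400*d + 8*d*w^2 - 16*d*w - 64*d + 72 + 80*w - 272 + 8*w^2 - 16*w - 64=-48*d^3 - 296*d^2 - 512*d + w^2*(8*d + 8) + w*(8*d^2 + 72*d + 64) - 264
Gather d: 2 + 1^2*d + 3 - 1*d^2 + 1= -d^2 + d + 6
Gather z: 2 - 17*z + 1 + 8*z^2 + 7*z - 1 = 8*z^2 - 10*z + 2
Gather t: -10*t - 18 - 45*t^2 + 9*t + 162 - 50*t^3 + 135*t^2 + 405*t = -50*t^3 + 90*t^2 + 404*t + 144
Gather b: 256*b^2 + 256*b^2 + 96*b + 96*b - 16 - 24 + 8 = 512*b^2 + 192*b - 32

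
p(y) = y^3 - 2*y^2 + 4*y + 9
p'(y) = 3*y^2 - 4*y + 4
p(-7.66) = -588.45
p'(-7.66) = 210.67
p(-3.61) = -78.55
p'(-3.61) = 57.54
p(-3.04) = -49.74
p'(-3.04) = 43.88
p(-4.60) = -149.06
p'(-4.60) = 85.88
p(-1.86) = -11.79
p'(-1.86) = 21.82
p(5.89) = 167.51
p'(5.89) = 84.52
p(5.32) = 124.24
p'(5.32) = 67.63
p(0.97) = 11.91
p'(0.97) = 2.94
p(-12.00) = -2055.00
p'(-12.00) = 484.00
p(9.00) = 612.00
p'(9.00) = 211.00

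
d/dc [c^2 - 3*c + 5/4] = 2*c - 3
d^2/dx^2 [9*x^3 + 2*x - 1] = 54*x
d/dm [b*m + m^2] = b + 2*m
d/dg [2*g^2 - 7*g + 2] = 4*g - 7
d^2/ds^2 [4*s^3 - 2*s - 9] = 24*s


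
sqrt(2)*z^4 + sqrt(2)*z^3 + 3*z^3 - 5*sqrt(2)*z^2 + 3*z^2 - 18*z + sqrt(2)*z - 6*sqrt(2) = (z - 2)*(z + 3)*(z + sqrt(2))*(sqrt(2)*z + 1)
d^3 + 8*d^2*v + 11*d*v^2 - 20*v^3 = (d - v)*(d + 4*v)*(d + 5*v)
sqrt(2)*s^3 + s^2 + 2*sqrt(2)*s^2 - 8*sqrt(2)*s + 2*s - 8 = (s - 2)*(s + 4)*(sqrt(2)*s + 1)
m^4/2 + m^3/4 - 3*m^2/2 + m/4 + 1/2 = (m/2 + 1)*(m - 1)^2*(m + 1/2)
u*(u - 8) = u^2 - 8*u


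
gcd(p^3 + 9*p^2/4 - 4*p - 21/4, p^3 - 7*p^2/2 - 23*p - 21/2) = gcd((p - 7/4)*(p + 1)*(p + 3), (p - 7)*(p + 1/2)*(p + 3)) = p + 3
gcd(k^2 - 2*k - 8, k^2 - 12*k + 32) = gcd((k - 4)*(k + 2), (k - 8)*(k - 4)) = k - 4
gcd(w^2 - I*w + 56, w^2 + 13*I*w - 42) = w + 7*I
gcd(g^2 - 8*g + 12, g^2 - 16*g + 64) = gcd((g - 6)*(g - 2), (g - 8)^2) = 1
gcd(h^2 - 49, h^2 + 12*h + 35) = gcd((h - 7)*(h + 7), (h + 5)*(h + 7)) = h + 7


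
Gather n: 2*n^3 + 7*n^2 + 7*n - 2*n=2*n^3 + 7*n^2 + 5*n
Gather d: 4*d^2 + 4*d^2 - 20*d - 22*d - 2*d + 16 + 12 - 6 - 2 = 8*d^2 - 44*d + 20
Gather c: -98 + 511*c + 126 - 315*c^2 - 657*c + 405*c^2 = 90*c^2 - 146*c + 28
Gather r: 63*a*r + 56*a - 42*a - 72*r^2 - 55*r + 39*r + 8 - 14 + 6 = 14*a - 72*r^2 + r*(63*a - 16)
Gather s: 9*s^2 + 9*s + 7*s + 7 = 9*s^2 + 16*s + 7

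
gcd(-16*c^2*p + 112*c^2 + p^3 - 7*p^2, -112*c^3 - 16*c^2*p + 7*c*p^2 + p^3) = -16*c^2 + p^2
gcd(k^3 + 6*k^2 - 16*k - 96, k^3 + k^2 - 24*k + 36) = k + 6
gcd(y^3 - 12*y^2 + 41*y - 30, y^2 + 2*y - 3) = y - 1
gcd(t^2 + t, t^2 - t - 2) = t + 1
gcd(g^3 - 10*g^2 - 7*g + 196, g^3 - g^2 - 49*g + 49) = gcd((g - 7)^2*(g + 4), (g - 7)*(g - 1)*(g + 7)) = g - 7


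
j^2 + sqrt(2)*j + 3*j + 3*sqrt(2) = (j + 3)*(j + sqrt(2))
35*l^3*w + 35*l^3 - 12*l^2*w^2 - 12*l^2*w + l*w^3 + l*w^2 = (-7*l + w)*(-5*l + w)*(l*w + l)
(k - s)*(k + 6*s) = k^2 + 5*k*s - 6*s^2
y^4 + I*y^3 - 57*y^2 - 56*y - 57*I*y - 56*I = (y - 8)*(y + 1)*(y + 7)*(y + I)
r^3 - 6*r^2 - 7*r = r*(r - 7)*(r + 1)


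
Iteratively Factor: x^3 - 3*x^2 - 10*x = (x + 2)*(x^2 - 5*x) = x*(x + 2)*(x - 5)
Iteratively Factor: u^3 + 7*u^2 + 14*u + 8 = (u + 1)*(u^2 + 6*u + 8) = (u + 1)*(u + 2)*(u + 4)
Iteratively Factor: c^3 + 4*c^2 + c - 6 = (c - 1)*(c^2 + 5*c + 6) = (c - 1)*(c + 3)*(c + 2)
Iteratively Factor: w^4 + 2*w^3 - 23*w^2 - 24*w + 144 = (w + 4)*(w^3 - 2*w^2 - 15*w + 36) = (w - 3)*(w + 4)*(w^2 + w - 12) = (w - 3)^2*(w + 4)*(w + 4)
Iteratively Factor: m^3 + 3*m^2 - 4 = (m + 2)*(m^2 + m - 2) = (m - 1)*(m + 2)*(m + 2)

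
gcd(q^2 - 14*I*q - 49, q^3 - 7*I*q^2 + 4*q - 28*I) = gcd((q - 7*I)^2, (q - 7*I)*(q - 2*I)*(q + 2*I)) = q - 7*I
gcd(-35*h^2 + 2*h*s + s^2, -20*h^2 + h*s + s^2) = 1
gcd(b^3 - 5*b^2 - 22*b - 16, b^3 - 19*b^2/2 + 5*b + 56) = b^2 - 6*b - 16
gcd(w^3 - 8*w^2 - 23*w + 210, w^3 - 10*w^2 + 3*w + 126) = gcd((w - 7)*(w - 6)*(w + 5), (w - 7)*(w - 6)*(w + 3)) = w^2 - 13*w + 42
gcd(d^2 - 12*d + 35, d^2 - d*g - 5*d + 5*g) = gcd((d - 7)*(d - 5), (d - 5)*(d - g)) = d - 5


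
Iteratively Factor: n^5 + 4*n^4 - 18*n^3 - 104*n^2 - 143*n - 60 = (n + 4)*(n^4 - 18*n^2 - 32*n - 15) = (n + 1)*(n + 4)*(n^3 - n^2 - 17*n - 15) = (n - 5)*(n + 1)*(n + 4)*(n^2 + 4*n + 3) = (n - 5)*(n + 1)*(n + 3)*(n + 4)*(n + 1)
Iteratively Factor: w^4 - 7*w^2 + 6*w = (w - 1)*(w^3 + w^2 - 6*w) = (w - 1)*(w + 3)*(w^2 - 2*w) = (w - 2)*(w - 1)*(w + 3)*(w)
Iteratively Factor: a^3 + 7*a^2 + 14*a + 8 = (a + 1)*(a^2 + 6*a + 8) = (a + 1)*(a + 4)*(a + 2)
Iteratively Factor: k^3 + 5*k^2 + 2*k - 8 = (k - 1)*(k^2 + 6*k + 8) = (k - 1)*(k + 2)*(k + 4)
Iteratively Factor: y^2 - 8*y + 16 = (y - 4)*(y - 4)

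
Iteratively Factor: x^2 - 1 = (x + 1)*(x - 1)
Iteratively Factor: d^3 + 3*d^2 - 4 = (d - 1)*(d^2 + 4*d + 4) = (d - 1)*(d + 2)*(d + 2)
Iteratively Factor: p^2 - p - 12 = (p + 3)*(p - 4)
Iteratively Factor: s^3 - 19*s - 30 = (s - 5)*(s^2 + 5*s + 6) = (s - 5)*(s + 2)*(s + 3)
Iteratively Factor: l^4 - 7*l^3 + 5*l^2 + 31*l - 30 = (l - 5)*(l^3 - 2*l^2 - 5*l + 6) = (l - 5)*(l - 3)*(l^2 + l - 2) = (l - 5)*(l - 3)*(l + 2)*(l - 1)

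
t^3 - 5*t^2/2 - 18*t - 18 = (t - 6)*(t + 3/2)*(t + 2)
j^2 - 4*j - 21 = (j - 7)*(j + 3)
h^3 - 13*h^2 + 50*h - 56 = (h - 7)*(h - 4)*(h - 2)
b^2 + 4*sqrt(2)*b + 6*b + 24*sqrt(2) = (b + 6)*(b + 4*sqrt(2))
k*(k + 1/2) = k^2 + k/2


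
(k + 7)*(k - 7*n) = k^2 - 7*k*n + 7*k - 49*n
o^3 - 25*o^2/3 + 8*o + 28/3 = (o - 7)*(o - 2)*(o + 2/3)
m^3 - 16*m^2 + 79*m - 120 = (m - 8)*(m - 5)*(m - 3)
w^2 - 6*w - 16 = (w - 8)*(w + 2)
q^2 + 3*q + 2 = (q + 1)*(q + 2)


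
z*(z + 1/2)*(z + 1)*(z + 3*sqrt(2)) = z^4 + 3*z^3/2 + 3*sqrt(2)*z^3 + z^2/2 + 9*sqrt(2)*z^2/2 + 3*sqrt(2)*z/2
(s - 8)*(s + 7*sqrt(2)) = s^2 - 8*s + 7*sqrt(2)*s - 56*sqrt(2)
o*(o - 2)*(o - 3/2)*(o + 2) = o^4 - 3*o^3/2 - 4*o^2 + 6*o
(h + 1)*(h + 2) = h^2 + 3*h + 2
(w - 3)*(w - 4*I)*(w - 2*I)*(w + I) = w^4 - 3*w^3 - 5*I*w^3 - 2*w^2 + 15*I*w^2 + 6*w - 8*I*w + 24*I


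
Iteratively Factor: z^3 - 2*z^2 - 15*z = (z)*(z^2 - 2*z - 15) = z*(z + 3)*(z - 5)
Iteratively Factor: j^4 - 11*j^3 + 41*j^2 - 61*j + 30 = (j - 1)*(j^3 - 10*j^2 + 31*j - 30) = (j - 5)*(j - 1)*(j^2 - 5*j + 6) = (j - 5)*(j - 2)*(j - 1)*(j - 3)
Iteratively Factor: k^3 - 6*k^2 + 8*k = (k - 2)*(k^2 - 4*k) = (k - 4)*(k - 2)*(k)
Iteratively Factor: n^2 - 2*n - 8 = (n - 4)*(n + 2)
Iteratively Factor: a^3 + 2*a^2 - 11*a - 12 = (a + 4)*(a^2 - 2*a - 3) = (a - 3)*(a + 4)*(a + 1)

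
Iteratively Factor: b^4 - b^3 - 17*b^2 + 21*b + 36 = (b - 3)*(b^3 + 2*b^2 - 11*b - 12) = (b - 3)*(b + 1)*(b^2 + b - 12) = (b - 3)^2*(b + 1)*(b + 4)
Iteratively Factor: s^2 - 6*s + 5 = (s - 5)*(s - 1)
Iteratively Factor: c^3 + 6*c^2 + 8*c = (c + 4)*(c^2 + 2*c) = (c + 2)*(c + 4)*(c)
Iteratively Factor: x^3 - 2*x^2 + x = (x)*(x^2 - 2*x + 1) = x*(x - 1)*(x - 1)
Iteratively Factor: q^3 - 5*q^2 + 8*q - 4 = (q - 2)*(q^2 - 3*q + 2) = (q - 2)*(q - 1)*(q - 2)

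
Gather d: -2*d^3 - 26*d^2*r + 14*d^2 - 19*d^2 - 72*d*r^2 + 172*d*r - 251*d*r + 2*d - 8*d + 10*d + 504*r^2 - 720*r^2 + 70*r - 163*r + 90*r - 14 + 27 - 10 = -2*d^3 + d^2*(-26*r - 5) + d*(-72*r^2 - 79*r + 4) - 216*r^2 - 3*r + 3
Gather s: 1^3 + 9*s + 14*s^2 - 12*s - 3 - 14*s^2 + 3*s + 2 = 0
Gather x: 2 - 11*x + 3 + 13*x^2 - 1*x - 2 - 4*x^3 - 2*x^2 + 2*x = -4*x^3 + 11*x^2 - 10*x + 3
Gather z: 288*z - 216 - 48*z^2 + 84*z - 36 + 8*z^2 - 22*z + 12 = -40*z^2 + 350*z - 240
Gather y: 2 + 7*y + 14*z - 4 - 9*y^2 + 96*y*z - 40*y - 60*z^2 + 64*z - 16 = -9*y^2 + y*(96*z - 33) - 60*z^2 + 78*z - 18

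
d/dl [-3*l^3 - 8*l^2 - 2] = l*(-9*l - 16)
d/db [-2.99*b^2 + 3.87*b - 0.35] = 3.87 - 5.98*b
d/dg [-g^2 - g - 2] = -2*g - 1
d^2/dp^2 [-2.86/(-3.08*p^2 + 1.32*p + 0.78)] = (54.262208*p^2 - 23.255232*p - 2.86*(6.16*p - 1.32)*(12.32*p - 2.64) - 13.741728)/(-3.08*p^2 + 1.32*p + 0.78)^3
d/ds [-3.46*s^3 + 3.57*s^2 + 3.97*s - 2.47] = -10.38*s^2 + 7.14*s + 3.97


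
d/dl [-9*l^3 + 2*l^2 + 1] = l*(4 - 27*l)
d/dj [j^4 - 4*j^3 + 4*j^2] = 4*j*(j^2 - 3*j + 2)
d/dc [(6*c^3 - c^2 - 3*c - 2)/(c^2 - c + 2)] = 2*(3*c^4 - 6*c^3 + 20*c^2 - 4)/(c^4 - 2*c^3 + 5*c^2 - 4*c + 4)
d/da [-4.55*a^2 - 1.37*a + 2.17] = -9.1*a - 1.37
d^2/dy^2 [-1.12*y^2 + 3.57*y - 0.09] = -2.24000000000000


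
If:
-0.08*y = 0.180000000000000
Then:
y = -2.25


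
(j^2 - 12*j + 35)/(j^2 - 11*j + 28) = (j - 5)/(j - 4)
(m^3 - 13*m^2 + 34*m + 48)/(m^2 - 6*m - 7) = (m^2 - 14*m + 48)/(m - 7)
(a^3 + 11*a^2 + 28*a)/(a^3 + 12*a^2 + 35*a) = (a + 4)/(a + 5)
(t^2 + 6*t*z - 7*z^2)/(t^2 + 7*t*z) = (t - z)/t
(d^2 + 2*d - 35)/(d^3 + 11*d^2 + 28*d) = (d - 5)/(d*(d + 4))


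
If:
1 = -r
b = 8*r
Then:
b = -8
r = -1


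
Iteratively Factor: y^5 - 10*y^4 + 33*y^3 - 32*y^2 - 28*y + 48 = (y - 3)*(y^4 - 7*y^3 + 12*y^2 + 4*y - 16) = (y - 3)*(y - 2)*(y^3 - 5*y^2 + 2*y + 8) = (y - 3)*(y - 2)^2*(y^2 - 3*y - 4) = (y - 3)*(y - 2)^2*(y + 1)*(y - 4)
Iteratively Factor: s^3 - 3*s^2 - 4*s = (s)*(s^2 - 3*s - 4) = s*(s - 4)*(s + 1)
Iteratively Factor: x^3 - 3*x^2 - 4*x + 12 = (x - 3)*(x^2 - 4) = (x - 3)*(x - 2)*(x + 2)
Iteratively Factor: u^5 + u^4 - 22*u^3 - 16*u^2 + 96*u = (u + 4)*(u^4 - 3*u^3 - 10*u^2 + 24*u) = (u - 4)*(u + 4)*(u^3 + u^2 - 6*u) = (u - 4)*(u + 3)*(u + 4)*(u^2 - 2*u) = u*(u - 4)*(u + 3)*(u + 4)*(u - 2)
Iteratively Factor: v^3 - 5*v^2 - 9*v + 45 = (v - 3)*(v^2 - 2*v - 15) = (v - 3)*(v + 3)*(v - 5)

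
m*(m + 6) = m^2 + 6*m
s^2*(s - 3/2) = s^3 - 3*s^2/2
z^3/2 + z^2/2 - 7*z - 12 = (z/2 + 1)*(z - 4)*(z + 3)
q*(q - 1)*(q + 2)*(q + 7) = q^4 + 8*q^3 + 5*q^2 - 14*q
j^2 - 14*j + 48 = (j - 8)*(j - 6)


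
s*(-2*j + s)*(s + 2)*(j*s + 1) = -2*j^2*s^3 - 4*j^2*s^2 + j*s^4 + 2*j*s^3 - 2*j*s^2 - 4*j*s + s^3 + 2*s^2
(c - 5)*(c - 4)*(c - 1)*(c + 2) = c^4 - 8*c^3 + 9*c^2 + 38*c - 40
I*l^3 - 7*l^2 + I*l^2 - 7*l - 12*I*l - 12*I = (l + 3*I)*(l + 4*I)*(I*l + I)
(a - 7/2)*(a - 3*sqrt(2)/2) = a^2 - 7*a/2 - 3*sqrt(2)*a/2 + 21*sqrt(2)/4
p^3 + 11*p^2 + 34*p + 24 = (p + 1)*(p + 4)*(p + 6)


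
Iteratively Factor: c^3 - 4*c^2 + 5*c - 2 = (c - 1)*(c^2 - 3*c + 2) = (c - 1)^2*(c - 2)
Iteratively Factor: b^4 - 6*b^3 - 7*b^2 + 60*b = (b)*(b^3 - 6*b^2 - 7*b + 60) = b*(b - 5)*(b^2 - b - 12) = b*(b - 5)*(b + 3)*(b - 4)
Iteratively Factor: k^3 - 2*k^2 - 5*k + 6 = (k + 2)*(k^2 - 4*k + 3) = (k - 1)*(k + 2)*(k - 3)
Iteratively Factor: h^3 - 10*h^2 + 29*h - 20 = (h - 4)*(h^2 - 6*h + 5) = (h - 5)*(h - 4)*(h - 1)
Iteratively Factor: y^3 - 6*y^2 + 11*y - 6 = (y - 2)*(y^2 - 4*y + 3) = (y - 3)*(y - 2)*(y - 1)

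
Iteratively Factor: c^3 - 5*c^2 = (c - 5)*(c^2) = c*(c - 5)*(c)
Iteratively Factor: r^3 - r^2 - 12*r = (r + 3)*(r^2 - 4*r) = (r - 4)*(r + 3)*(r)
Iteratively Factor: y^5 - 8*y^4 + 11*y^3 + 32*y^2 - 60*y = (y - 2)*(y^4 - 6*y^3 - y^2 + 30*y) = (y - 3)*(y - 2)*(y^3 - 3*y^2 - 10*y) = (y - 3)*(y - 2)*(y + 2)*(y^2 - 5*y) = y*(y - 3)*(y - 2)*(y + 2)*(y - 5)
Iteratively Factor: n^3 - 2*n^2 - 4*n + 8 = (n - 2)*(n^2 - 4) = (n - 2)*(n + 2)*(n - 2)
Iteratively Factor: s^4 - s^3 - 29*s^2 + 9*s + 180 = (s - 3)*(s^3 + 2*s^2 - 23*s - 60) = (s - 3)*(s + 4)*(s^2 - 2*s - 15) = (s - 5)*(s - 3)*(s + 4)*(s + 3)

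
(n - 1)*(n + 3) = n^2 + 2*n - 3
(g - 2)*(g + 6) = g^2 + 4*g - 12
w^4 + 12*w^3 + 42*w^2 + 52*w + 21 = (w + 1)^2*(w + 3)*(w + 7)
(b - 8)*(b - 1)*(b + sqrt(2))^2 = b^4 - 9*b^3 + 2*sqrt(2)*b^3 - 18*sqrt(2)*b^2 + 10*b^2 - 18*b + 16*sqrt(2)*b + 16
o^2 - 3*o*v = o*(o - 3*v)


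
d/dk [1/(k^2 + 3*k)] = (-2*k - 3)/(k^2*(k + 3)^2)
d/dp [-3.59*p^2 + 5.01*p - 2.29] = 5.01 - 7.18*p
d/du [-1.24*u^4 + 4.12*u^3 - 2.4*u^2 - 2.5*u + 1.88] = -4.96*u^3 + 12.36*u^2 - 4.8*u - 2.5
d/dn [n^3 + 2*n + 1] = 3*n^2 + 2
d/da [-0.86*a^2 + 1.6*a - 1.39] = 1.6 - 1.72*a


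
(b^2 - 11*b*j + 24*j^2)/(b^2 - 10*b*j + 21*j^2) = (b - 8*j)/(b - 7*j)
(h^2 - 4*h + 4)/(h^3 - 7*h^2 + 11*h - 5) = (h^2 - 4*h + 4)/(h^3 - 7*h^2 + 11*h - 5)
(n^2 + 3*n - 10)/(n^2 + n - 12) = (n^2 + 3*n - 10)/(n^2 + n - 12)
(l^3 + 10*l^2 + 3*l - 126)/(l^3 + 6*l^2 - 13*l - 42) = (l + 6)/(l + 2)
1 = 1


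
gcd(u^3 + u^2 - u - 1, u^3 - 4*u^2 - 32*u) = 1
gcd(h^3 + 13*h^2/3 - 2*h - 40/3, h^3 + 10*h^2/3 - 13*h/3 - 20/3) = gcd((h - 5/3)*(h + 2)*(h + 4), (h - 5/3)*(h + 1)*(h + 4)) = h^2 + 7*h/3 - 20/3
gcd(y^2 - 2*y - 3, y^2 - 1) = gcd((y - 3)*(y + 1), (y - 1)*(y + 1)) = y + 1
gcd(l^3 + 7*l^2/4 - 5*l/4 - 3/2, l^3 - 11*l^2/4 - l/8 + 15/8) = l^2 - l/4 - 3/4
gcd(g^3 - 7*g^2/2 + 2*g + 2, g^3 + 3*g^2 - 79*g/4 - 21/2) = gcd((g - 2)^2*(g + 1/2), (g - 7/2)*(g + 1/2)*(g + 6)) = g + 1/2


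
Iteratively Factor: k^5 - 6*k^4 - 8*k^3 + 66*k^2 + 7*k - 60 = (k - 4)*(k^4 - 2*k^3 - 16*k^2 + 2*k + 15) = (k - 5)*(k - 4)*(k^3 + 3*k^2 - k - 3) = (k - 5)*(k - 4)*(k + 3)*(k^2 - 1) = (k - 5)*(k - 4)*(k - 1)*(k + 3)*(k + 1)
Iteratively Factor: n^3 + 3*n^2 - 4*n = (n - 1)*(n^2 + 4*n) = n*(n - 1)*(n + 4)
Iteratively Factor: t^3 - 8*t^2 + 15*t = (t)*(t^2 - 8*t + 15) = t*(t - 5)*(t - 3)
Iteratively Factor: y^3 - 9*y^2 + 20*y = (y - 5)*(y^2 - 4*y) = (y - 5)*(y - 4)*(y)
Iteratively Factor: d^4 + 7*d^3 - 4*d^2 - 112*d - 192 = (d + 4)*(d^3 + 3*d^2 - 16*d - 48) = (d - 4)*(d + 4)*(d^2 + 7*d + 12) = (d - 4)*(d + 3)*(d + 4)*(d + 4)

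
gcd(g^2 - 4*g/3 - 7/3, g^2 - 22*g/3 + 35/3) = g - 7/3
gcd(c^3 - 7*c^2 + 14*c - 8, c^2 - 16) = c - 4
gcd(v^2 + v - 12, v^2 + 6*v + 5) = 1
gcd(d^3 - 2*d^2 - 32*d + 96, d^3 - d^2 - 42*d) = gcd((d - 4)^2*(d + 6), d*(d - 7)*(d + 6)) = d + 6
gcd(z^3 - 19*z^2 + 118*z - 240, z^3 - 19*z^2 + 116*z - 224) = z - 8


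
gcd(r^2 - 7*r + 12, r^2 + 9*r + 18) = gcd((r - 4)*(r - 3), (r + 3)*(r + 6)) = 1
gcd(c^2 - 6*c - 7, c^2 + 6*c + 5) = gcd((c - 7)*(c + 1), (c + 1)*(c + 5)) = c + 1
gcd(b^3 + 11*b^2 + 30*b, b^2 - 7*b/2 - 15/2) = 1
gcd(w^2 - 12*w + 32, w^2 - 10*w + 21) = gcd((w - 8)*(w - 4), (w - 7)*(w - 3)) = 1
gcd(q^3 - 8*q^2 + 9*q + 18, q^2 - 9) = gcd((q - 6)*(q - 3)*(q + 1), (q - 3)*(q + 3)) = q - 3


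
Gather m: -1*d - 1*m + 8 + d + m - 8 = 0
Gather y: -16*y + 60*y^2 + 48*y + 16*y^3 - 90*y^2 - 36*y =16*y^3 - 30*y^2 - 4*y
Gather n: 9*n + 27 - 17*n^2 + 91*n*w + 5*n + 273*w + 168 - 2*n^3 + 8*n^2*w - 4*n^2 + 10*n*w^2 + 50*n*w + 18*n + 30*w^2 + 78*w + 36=-2*n^3 + n^2*(8*w - 21) + n*(10*w^2 + 141*w + 32) + 30*w^2 + 351*w + 231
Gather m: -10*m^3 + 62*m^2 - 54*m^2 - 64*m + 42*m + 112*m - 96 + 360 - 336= -10*m^3 + 8*m^2 + 90*m - 72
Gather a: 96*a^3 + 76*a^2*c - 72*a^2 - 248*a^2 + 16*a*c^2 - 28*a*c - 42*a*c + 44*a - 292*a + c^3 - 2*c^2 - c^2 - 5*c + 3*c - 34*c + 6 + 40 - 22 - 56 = 96*a^3 + a^2*(76*c - 320) + a*(16*c^2 - 70*c - 248) + c^3 - 3*c^2 - 36*c - 32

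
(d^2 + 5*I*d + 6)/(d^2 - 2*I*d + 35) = (d^2 + 5*I*d + 6)/(d^2 - 2*I*d + 35)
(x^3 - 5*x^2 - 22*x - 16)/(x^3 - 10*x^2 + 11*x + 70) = (x^2 - 7*x - 8)/(x^2 - 12*x + 35)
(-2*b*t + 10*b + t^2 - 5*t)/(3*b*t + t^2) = (-2*b*t + 10*b + t^2 - 5*t)/(t*(3*b + t))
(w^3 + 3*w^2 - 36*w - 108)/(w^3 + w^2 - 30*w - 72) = (w + 6)/(w + 4)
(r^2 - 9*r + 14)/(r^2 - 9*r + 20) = (r^2 - 9*r + 14)/(r^2 - 9*r + 20)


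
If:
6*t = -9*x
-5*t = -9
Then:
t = 9/5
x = -6/5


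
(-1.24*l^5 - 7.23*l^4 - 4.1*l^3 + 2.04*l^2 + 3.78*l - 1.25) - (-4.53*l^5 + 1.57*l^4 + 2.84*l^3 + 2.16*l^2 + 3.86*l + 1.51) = 3.29*l^5 - 8.8*l^4 - 6.94*l^3 - 0.12*l^2 - 0.0800000000000001*l - 2.76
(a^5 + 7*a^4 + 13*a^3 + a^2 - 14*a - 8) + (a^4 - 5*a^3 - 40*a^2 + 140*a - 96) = a^5 + 8*a^4 + 8*a^3 - 39*a^2 + 126*a - 104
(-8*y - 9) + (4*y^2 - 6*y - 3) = 4*y^2 - 14*y - 12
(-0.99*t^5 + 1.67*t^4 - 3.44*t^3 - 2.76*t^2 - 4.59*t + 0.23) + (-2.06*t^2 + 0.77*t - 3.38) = -0.99*t^5 + 1.67*t^4 - 3.44*t^3 - 4.82*t^2 - 3.82*t - 3.15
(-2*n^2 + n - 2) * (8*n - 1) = -16*n^3 + 10*n^2 - 17*n + 2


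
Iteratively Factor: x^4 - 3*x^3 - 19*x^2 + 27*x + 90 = (x - 5)*(x^3 + 2*x^2 - 9*x - 18) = (x - 5)*(x - 3)*(x^2 + 5*x + 6) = (x - 5)*(x - 3)*(x + 3)*(x + 2)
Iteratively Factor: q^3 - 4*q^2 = (q - 4)*(q^2) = q*(q - 4)*(q)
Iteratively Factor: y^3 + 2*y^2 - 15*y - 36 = (y + 3)*(y^2 - y - 12) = (y + 3)^2*(y - 4)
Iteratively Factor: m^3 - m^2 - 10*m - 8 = (m + 1)*(m^2 - 2*m - 8) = (m - 4)*(m + 1)*(m + 2)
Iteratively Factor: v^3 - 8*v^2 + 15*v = (v - 3)*(v^2 - 5*v) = v*(v - 3)*(v - 5)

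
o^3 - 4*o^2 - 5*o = o*(o - 5)*(o + 1)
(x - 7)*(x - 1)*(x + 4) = x^3 - 4*x^2 - 25*x + 28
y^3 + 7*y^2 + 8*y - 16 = (y - 1)*(y + 4)^2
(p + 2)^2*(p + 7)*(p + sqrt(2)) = p^4 + sqrt(2)*p^3 + 11*p^3 + 11*sqrt(2)*p^2 + 32*p^2 + 28*p + 32*sqrt(2)*p + 28*sqrt(2)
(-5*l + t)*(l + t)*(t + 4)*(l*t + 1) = -5*l^3*t^2 - 20*l^3*t - 4*l^2*t^3 - 16*l^2*t^2 - 5*l^2*t - 20*l^2 + l*t^4 + 4*l*t^3 - 4*l*t^2 - 16*l*t + t^3 + 4*t^2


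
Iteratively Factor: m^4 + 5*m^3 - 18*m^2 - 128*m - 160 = (m + 4)*(m^3 + m^2 - 22*m - 40) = (m - 5)*(m + 4)*(m^2 + 6*m + 8) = (m - 5)*(m + 4)^2*(m + 2)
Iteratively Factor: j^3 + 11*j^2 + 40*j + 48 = (j + 4)*(j^2 + 7*j + 12) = (j + 3)*(j + 4)*(j + 4)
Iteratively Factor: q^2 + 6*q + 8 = (q + 2)*(q + 4)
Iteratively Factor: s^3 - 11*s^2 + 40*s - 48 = (s - 4)*(s^2 - 7*s + 12) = (s - 4)*(s - 3)*(s - 4)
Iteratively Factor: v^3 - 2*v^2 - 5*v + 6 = (v - 1)*(v^2 - v - 6) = (v - 1)*(v + 2)*(v - 3)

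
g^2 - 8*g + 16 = (g - 4)^2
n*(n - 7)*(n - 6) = n^3 - 13*n^2 + 42*n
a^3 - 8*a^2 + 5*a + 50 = (a - 5)^2*(a + 2)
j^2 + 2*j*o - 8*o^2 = (j - 2*o)*(j + 4*o)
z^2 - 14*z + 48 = (z - 8)*(z - 6)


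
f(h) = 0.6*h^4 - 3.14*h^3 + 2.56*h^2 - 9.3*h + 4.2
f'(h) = 2.4*h^3 - 9.42*h^2 + 5.12*h - 9.3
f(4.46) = -27.52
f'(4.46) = 39.08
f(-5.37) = 1113.15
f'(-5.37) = -680.09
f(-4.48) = 621.27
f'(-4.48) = -437.10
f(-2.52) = 118.34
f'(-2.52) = -120.43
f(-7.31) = 3148.77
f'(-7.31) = -1487.58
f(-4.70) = 723.25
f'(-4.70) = -490.63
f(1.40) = -10.11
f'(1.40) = -14.01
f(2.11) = -21.63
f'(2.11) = -17.89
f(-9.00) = 6520.92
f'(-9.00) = -2568.00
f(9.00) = 1775.40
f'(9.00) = 1023.36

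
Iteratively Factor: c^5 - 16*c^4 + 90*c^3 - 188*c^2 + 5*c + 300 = (c + 1)*(c^4 - 17*c^3 + 107*c^2 - 295*c + 300) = (c - 4)*(c + 1)*(c^3 - 13*c^2 + 55*c - 75) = (c - 5)*(c - 4)*(c + 1)*(c^2 - 8*c + 15) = (c - 5)*(c - 4)*(c - 3)*(c + 1)*(c - 5)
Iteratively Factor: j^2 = (j)*(j)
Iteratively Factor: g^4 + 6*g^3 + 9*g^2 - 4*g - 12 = (g + 3)*(g^3 + 3*g^2 - 4) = (g + 2)*(g + 3)*(g^2 + g - 2) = (g - 1)*(g + 2)*(g + 3)*(g + 2)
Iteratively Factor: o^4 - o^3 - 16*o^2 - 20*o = (o - 5)*(o^3 + 4*o^2 + 4*o) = o*(o - 5)*(o^2 + 4*o + 4) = o*(o - 5)*(o + 2)*(o + 2)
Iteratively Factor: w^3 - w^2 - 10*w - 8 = (w + 2)*(w^2 - 3*w - 4) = (w - 4)*(w + 2)*(w + 1)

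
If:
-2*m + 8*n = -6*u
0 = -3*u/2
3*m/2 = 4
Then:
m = 8/3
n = 2/3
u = 0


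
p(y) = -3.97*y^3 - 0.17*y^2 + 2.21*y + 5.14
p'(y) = -11.91*y^2 - 0.34*y + 2.21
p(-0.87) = 5.70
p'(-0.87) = -6.51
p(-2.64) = 71.17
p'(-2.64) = -79.90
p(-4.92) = 462.96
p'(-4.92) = -284.42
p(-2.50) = 60.58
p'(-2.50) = -71.38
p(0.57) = 5.61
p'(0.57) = -1.85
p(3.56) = -168.27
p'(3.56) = -149.94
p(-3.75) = 203.82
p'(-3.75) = -164.00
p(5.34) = -592.43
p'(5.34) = -339.23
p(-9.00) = 2865.61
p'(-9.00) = -959.44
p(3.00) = -96.95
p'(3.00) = -106.00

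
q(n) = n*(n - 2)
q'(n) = 2*n - 2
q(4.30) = 9.89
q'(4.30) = 6.60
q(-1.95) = 7.70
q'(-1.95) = -5.90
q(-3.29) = 17.40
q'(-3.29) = -8.58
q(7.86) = 46.06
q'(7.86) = 13.72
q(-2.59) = 11.89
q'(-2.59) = -7.18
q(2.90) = 2.61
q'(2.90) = 3.80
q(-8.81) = 95.24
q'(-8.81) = -19.62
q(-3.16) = 16.31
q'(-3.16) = -8.32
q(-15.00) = 255.00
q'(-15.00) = -32.00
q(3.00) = 3.00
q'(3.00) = 4.00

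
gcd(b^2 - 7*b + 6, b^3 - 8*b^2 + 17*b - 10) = b - 1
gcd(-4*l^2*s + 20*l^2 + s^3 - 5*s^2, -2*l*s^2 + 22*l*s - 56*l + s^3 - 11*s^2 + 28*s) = -2*l + s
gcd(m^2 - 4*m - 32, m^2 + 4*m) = m + 4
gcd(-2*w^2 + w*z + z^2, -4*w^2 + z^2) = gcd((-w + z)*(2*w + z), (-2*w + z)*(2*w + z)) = 2*w + z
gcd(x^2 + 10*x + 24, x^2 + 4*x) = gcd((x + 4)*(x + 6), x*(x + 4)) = x + 4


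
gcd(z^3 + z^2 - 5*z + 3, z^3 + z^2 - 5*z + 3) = z^3 + z^2 - 5*z + 3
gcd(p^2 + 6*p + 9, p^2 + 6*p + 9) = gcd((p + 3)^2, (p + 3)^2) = p^2 + 6*p + 9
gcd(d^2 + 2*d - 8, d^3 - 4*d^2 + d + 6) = d - 2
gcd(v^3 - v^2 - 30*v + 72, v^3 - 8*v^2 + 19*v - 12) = v^2 - 7*v + 12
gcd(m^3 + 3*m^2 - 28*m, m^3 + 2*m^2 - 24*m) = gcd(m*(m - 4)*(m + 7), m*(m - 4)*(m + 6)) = m^2 - 4*m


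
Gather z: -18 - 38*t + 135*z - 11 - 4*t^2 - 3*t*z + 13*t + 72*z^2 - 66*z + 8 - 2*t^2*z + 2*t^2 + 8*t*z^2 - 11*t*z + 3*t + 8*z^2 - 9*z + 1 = -2*t^2 - 22*t + z^2*(8*t + 80) + z*(-2*t^2 - 14*t + 60) - 20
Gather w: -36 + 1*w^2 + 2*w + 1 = w^2 + 2*w - 35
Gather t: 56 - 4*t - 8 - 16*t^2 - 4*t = -16*t^2 - 8*t + 48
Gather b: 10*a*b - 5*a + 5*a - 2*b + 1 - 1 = b*(10*a - 2)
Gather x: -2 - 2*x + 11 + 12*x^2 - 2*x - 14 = 12*x^2 - 4*x - 5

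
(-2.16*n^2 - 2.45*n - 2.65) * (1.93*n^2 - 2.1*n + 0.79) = -4.1688*n^4 - 0.1925*n^3 - 1.6759*n^2 + 3.6295*n - 2.0935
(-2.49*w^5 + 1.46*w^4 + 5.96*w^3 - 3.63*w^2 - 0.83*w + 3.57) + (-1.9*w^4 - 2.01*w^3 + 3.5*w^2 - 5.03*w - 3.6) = -2.49*w^5 - 0.44*w^4 + 3.95*w^3 - 0.13*w^2 - 5.86*w - 0.0300000000000002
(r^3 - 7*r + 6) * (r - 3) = r^4 - 3*r^3 - 7*r^2 + 27*r - 18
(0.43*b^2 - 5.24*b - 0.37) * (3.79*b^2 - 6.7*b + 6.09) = 1.6297*b^4 - 22.7406*b^3 + 36.3244*b^2 - 29.4326*b - 2.2533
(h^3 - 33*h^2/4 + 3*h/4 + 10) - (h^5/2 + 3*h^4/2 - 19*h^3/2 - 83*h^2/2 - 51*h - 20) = -h^5/2 - 3*h^4/2 + 21*h^3/2 + 133*h^2/4 + 207*h/4 + 30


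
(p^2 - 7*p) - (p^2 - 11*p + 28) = 4*p - 28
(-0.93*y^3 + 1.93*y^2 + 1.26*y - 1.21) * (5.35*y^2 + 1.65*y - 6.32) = -4.9755*y^5 + 8.791*y^4 + 15.8031*y^3 - 16.5921*y^2 - 9.9597*y + 7.6472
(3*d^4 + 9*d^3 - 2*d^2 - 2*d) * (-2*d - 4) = -6*d^5 - 30*d^4 - 32*d^3 + 12*d^2 + 8*d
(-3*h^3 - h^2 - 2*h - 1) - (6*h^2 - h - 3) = -3*h^3 - 7*h^2 - h + 2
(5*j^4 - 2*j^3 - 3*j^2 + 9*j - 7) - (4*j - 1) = 5*j^4 - 2*j^3 - 3*j^2 + 5*j - 6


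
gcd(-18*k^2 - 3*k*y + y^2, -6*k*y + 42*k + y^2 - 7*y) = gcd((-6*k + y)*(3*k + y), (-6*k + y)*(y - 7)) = -6*k + y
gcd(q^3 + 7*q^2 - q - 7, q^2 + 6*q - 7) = q^2 + 6*q - 7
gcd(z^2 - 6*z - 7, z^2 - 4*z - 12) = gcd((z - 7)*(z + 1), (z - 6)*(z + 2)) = 1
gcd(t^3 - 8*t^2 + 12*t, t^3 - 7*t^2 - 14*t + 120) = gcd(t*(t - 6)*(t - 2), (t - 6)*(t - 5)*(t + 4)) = t - 6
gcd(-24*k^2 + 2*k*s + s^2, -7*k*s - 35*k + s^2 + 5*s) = 1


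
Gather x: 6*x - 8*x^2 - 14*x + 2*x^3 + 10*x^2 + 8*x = 2*x^3 + 2*x^2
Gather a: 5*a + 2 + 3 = 5*a + 5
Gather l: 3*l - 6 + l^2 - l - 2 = l^2 + 2*l - 8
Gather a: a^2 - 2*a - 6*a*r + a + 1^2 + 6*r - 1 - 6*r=a^2 + a*(-6*r - 1)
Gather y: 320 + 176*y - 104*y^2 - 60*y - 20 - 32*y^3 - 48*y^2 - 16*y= -32*y^3 - 152*y^2 + 100*y + 300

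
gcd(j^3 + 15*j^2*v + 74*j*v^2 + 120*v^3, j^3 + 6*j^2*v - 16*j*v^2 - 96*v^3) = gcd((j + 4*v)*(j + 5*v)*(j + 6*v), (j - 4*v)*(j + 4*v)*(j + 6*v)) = j^2 + 10*j*v + 24*v^2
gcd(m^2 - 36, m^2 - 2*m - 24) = m - 6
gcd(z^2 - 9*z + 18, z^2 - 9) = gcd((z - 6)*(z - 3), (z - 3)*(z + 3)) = z - 3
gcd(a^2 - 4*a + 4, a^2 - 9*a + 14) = a - 2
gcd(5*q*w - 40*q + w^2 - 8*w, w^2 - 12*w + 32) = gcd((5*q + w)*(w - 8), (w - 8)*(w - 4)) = w - 8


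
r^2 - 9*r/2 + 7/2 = (r - 7/2)*(r - 1)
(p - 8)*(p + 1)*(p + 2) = p^3 - 5*p^2 - 22*p - 16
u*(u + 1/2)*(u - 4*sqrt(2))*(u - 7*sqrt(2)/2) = u^4 - 15*sqrt(2)*u^3/2 + u^3/2 - 15*sqrt(2)*u^2/4 + 28*u^2 + 14*u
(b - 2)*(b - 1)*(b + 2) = b^3 - b^2 - 4*b + 4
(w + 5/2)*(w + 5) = w^2 + 15*w/2 + 25/2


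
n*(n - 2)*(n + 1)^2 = n^4 - 3*n^2 - 2*n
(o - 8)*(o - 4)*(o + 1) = o^3 - 11*o^2 + 20*o + 32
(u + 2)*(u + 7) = u^2 + 9*u + 14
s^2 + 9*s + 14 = (s + 2)*(s + 7)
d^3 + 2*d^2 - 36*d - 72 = (d - 6)*(d + 2)*(d + 6)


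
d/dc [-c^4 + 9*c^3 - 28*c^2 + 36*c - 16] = -4*c^3 + 27*c^2 - 56*c + 36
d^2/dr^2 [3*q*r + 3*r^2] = 6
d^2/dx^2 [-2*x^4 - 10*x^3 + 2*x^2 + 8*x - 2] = -24*x^2 - 60*x + 4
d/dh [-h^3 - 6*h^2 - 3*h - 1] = -3*h^2 - 12*h - 3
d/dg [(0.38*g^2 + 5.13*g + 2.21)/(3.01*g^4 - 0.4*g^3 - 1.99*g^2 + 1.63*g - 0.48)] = (-2.2876*g^5 - 46.1719*g^4 - 22.5044*g^3 + 13.4801*g^2 + 8.431*g - 6.0647)/(9.0601*g^8 - 2.408*g^7 - 11.8198*g^6 + 11.4046*g^5 - 0.2335*g^4 - 6.1034*g^3 + 4.5673*g^2 - 1.5648*g + 0.2304)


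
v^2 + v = v*(v + 1)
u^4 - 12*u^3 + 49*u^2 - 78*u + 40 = (u - 5)*(u - 4)*(u - 2)*(u - 1)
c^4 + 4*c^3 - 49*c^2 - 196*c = c*(c - 7)*(c + 4)*(c + 7)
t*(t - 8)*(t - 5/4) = t^3 - 37*t^2/4 + 10*t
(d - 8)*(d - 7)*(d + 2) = d^3 - 13*d^2 + 26*d + 112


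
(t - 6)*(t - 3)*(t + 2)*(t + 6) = t^4 - t^3 - 42*t^2 + 36*t + 216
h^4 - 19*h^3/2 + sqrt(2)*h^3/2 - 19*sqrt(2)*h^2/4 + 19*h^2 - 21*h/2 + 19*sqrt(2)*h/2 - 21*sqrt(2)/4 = (h - 7)*(h - 3/2)*(h - 1)*(h + sqrt(2)/2)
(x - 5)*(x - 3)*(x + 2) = x^3 - 6*x^2 - x + 30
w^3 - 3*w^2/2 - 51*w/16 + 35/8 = (w - 2)*(w - 5/4)*(w + 7/4)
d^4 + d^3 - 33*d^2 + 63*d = d*(d - 3)^2*(d + 7)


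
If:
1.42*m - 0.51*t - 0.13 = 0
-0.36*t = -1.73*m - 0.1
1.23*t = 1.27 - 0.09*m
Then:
No Solution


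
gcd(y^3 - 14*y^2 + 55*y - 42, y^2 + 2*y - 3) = y - 1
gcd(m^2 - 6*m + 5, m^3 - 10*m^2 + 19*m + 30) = m - 5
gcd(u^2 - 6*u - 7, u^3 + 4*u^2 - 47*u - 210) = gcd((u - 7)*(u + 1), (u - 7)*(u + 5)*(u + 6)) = u - 7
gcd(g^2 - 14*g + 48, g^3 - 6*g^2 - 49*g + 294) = g - 6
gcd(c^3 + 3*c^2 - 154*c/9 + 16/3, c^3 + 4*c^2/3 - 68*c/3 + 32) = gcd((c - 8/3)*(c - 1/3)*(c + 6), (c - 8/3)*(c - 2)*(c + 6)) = c^2 + 10*c/3 - 16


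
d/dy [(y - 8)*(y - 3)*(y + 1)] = 3*y^2 - 20*y + 13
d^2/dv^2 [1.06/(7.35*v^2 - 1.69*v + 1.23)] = (-114.5277*v^2 + 26.33358*v + 1.06*(14.7*v - 1.69)*(29.4*v - 3.38) - 19.16586)/(7.35*v^2 - 1.69*v + 1.23)^3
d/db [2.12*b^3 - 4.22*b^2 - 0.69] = b*(6.36*b - 8.44)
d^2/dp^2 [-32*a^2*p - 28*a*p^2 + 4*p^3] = -56*a + 24*p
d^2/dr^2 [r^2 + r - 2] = 2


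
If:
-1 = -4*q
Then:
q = 1/4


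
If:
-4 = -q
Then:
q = 4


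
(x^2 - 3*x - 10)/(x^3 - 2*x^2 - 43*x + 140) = (x + 2)/(x^2 + 3*x - 28)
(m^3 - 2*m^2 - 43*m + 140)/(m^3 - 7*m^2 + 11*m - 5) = (m^2 + 3*m - 28)/(m^2 - 2*m + 1)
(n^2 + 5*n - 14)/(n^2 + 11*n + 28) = (n - 2)/(n + 4)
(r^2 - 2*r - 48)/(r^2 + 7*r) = (r^2 - 2*r - 48)/(r*(r + 7))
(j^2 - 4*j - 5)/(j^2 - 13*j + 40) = (j + 1)/(j - 8)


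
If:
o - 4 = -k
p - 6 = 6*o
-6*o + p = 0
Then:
No Solution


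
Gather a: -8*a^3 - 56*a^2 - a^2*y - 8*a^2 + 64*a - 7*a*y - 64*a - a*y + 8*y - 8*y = -8*a^3 + a^2*(-y - 64) - 8*a*y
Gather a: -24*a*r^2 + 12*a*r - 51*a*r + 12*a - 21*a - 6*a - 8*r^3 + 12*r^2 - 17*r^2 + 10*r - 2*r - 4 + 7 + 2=a*(-24*r^2 - 39*r - 15) - 8*r^3 - 5*r^2 + 8*r + 5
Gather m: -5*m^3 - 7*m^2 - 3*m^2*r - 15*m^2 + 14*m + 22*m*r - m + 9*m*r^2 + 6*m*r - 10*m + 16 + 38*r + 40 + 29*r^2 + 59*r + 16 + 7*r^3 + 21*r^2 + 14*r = -5*m^3 + m^2*(-3*r - 22) + m*(9*r^2 + 28*r + 3) + 7*r^3 + 50*r^2 + 111*r + 72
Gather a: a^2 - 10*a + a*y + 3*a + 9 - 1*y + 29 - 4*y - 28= a^2 + a*(y - 7) - 5*y + 10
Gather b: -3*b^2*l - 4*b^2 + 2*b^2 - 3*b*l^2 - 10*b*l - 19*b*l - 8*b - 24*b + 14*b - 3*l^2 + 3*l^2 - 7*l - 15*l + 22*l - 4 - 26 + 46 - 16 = b^2*(-3*l - 2) + b*(-3*l^2 - 29*l - 18)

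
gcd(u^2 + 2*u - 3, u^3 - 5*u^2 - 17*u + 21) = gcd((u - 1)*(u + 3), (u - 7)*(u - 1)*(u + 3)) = u^2 + 2*u - 3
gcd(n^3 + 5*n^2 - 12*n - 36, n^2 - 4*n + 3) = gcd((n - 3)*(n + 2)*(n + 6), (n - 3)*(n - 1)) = n - 3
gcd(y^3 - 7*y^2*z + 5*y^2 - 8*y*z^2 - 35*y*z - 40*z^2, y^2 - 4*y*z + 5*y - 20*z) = y + 5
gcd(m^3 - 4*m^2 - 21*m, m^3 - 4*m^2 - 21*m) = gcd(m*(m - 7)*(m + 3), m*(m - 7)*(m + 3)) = m^3 - 4*m^2 - 21*m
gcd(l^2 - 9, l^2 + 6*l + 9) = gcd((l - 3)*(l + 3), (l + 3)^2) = l + 3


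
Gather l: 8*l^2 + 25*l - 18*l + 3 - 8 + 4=8*l^2 + 7*l - 1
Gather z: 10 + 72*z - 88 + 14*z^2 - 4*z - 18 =14*z^2 + 68*z - 96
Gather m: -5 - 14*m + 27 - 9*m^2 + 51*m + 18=-9*m^2 + 37*m + 40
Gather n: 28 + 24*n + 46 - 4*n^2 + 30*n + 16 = -4*n^2 + 54*n + 90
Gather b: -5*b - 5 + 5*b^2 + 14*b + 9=5*b^2 + 9*b + 4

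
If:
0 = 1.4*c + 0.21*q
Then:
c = -0.15*q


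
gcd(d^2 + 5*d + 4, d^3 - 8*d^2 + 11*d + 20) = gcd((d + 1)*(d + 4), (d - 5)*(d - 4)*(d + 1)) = d + 1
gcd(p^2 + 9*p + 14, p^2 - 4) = p + 2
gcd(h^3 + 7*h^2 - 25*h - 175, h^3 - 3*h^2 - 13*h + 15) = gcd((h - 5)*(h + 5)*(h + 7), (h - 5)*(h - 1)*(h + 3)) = h - 5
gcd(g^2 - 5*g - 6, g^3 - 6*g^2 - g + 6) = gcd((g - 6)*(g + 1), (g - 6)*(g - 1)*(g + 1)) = g^2 - 5*g - 6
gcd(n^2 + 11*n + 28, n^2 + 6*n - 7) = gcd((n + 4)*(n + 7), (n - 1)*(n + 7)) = n + 7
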